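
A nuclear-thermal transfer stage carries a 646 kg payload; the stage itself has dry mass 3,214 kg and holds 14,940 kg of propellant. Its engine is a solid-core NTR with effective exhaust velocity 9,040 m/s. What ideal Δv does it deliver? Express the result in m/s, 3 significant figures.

Δv ≈ 14300 m/s

m₀ = payload + dry + propellant = 646 + 3,214 + 14,940 = 18,800 kg.
m_f = payload + dry = 646 + 3,214 = 3,860 kg.
Δv = v_e · ln(m₀/m_f) = 9040.0 × ln(4.87) = 9040.0 × 1.5832 ≈ 14312.0 m/s.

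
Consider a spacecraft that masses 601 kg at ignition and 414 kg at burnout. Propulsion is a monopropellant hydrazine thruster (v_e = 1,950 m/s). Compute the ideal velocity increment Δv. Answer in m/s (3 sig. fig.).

Using Δv = v_e ln(m₀/m_f): Δv = v_e · ln(m₀/m_f) = 1950.0 × ln(1.452) = 1950.0 × 0.3727 ≈ 726.8 m/s.

Δv ≈ 727 m/s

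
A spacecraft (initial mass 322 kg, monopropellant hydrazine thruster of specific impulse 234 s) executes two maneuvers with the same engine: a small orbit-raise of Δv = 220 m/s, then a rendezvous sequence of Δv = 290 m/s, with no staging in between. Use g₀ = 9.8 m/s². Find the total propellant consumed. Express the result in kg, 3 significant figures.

total propellant consumed ≈ 64.2 kg

v_e = Isp · g₀ = 234 × 9.8 = 2293.2 m/s.
After the first burn: m = 322 × exp(−220/2293.2) = 322 × 0.90852 = 292.543 kg.
After the second burn: m = 292.543 × exp(−290/2293.2) = 292.543 × 0.88121 = 257.792 kg.
Total propellant = m₀ − m_final = 322 − 257.792 = 64.208 kg.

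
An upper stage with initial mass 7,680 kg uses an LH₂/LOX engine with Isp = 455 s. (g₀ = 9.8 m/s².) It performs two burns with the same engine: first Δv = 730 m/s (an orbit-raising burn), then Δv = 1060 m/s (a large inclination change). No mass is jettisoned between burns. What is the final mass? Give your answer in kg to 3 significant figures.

v_e = Isp · g₀ = 455 × 9.8 = 4459.0 m/s.
After the first burn: m = 7680 × exp(−730/4459.0) = 7680 × 0.84898 = 6,520.17 kg.
After the second burn: m = 6,520.17 × exp(−1060/4459.0) = 6,520.17 × 0.78842 = 5,140.63 kg.

final mass ≈ 5140 kg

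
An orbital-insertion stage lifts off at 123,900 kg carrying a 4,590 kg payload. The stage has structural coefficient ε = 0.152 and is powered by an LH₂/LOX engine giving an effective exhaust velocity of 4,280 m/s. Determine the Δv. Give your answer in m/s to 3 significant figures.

Δv ≈ 7260 m/s

Stage wet mass = m₀ − payload = 123,900 − 4,590 = 119,310 kg.
Stage dry mass = ε × stage wet mass = 0.152 × 119,310 = 18,135.1 kg.
Burnout mass m_f = stage dry + payload = 18,135.1 + 4,590 = 22,725.1 kg.
Rocket equation: Δv = v_e · ln(123,900/22,725.1) = 4280.0 × ln(5.452) = 4280.0 × 1.6960 ≈ 7259 m/s.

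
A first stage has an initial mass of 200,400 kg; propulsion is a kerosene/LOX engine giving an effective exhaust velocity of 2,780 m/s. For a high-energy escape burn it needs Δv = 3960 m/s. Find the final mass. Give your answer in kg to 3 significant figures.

Rocket equation: m₀/m_f = exp(Δv / v_e) = exp(3960 / 2780.0) = exp(1.4245) = 4.1556.
m_f = m₀ / 4.1556 = 200,400 / 4.1556 = 48,224.1 kg.

final mass ≈ 48200 kg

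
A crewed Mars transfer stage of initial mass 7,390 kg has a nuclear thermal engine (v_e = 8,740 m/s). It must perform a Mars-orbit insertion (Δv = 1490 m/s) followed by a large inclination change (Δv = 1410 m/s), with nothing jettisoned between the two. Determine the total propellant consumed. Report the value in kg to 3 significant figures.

After the first burn: m = 7390 × exp(−1490/8740.0) = 7390 × 0.84326 = 6,231.69 kg.
After the second burn: m = 6,231.69 × exp(−1410/8740.0) = 6,231.69 × 0.85101 = 5,303.23 kg.
Total propellant = m₀ − m_final = 7390 − 5,303.23 = 2,086.77 kg.

total propellant consumed ≈ 2090 kg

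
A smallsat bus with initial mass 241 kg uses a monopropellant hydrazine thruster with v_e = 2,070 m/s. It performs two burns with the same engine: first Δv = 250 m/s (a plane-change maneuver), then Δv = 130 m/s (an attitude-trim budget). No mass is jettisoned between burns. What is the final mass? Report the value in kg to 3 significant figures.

final mass ≈ 201 kg

After the first burn: m = 241 × exp(−250/2070.0) = 241 × 0.88624 = 213.584 kg.
After the second burn: m = 213.584 × exp(−130/2070.0) = 213.584 × 0.93913 = 200.583 kg.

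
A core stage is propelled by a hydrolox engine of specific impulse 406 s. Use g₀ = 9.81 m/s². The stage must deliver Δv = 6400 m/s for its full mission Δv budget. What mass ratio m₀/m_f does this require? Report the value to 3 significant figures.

mass ratio ≈ 4.99

v_e = Isp · g₀ = 406 × 9.81 = 3982.9 m/s.
Rocket equation: m₀/m_f = exp(Δv / v_e) = exp(6400 / 3982.9) = exp(1.6069) = 4.9873.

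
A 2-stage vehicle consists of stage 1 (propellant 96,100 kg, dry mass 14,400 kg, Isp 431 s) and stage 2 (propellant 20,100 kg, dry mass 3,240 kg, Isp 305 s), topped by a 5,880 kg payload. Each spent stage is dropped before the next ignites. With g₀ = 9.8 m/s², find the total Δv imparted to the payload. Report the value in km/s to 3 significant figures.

Δv ≈ 8.40 km/s

Ignition mass of stage 1 = 96,100+14,400 + 20,100+3,240 + 5,880 = 139,720 kg.
Stage 1: m₀ = 139,720 kg, m_f = 139,720 − 96,100 = 43,620 kg; Δv = 431×9.8×ln(3.203) = 4223.8×1.1641 ≈ 4917 m/s.
Stage 2: m₀ = 29,220 kg, m_f = 29,220 − 20,100 = 9,120 kg; Δv = 305×9.8×ln(3.204) = 2989.0×1.1644 ≈ 3480 m/s.
Total Δv = 4917 + 3480 = 8397 m/s.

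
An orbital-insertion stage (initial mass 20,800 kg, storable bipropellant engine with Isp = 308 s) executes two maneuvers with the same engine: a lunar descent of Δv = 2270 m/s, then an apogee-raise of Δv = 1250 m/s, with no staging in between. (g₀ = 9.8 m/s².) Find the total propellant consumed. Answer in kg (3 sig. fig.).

v_e = Isp · g₀ = 308 × 9.8 = 3018.4 m/s.
After the first burn: m = 20800 × exp(−2270/3018.4) = 20800 × 0.47140 = 9,805.12 kg.
After the second burn: m = 9,805.12 × exp(−1250/3018.4) = 9,805.12 × 0.66092 = 6,480.4 kg.
Total propellant = m₀ − m_final = 20800 − 6,480.4 = 14,319.6 kg.

total propellant consumed ≈ 14300 kg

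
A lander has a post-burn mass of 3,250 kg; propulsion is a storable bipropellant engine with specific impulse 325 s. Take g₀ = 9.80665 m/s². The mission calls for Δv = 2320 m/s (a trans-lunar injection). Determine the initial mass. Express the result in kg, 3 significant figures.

v_e = Isp · g₀ = 325 × 9.80665 = 3187.2 m/s.
From the ideal rocket equation, m₀/m_f = exp(Δv / v_e) = exp(2320 / 3187.2) = exp(0.7279) = 2.0708.
m₀ = m_f × 2.0708 = 3,250 × 2.0708 = 6,730.1 kg.

initial mass ≈ 6730 kg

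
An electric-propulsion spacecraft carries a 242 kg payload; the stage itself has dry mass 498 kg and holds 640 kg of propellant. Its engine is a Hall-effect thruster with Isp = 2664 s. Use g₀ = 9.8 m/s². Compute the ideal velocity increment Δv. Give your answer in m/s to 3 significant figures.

Δv ≈ 16300 m/s

v_e = Isp · g₀ = 2664 × 9.8 = 26107.2 m/s.
m₀ = payload + dry + propellant = 242 + 498 + 640 = 1,380 kg.
m_f = payload + dry = 242 + 498 = 740 kg.
Δv = v_e · ln(m₀/m_f) = 26107.2 × ln(1.865) = 26107.2 × 0.6232 ≈ 16269.7 m/s.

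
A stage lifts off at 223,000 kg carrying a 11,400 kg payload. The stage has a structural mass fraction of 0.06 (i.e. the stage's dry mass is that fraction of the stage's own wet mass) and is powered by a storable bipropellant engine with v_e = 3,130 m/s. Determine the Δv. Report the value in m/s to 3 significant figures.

Stage wet mass = m₀ − payload = 223,000 − 11,400 = 211,600 kg.
Stage dry mass = ε × stage wet mass = 0.06 × 211,600 = 12,696 kg.
Burnout mass m_f = stage dry + payload = 12,696 + 11,400 = 24,096 kg.
Δv = v_e · ln(223,000/24,096) = 3130.0 × ln(9.255) = 3130.0 × 2.2251 ≈ 6965 m/s.

Δv ≈ 6960 m/s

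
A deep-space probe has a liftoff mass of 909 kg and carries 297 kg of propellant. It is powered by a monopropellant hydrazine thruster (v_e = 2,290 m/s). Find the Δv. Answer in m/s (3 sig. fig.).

Δv ≈ 906 m/s

m_f = m₀ − m_prop = 909 − 297 = 612 kg.
By the Tsiolkovsky rocket equation, Δv = v_e · ln(m₀/m_f) = 2290.0 × ln(1.485) = 2290.0 × 0.3956 ≈ 906.0 m/s.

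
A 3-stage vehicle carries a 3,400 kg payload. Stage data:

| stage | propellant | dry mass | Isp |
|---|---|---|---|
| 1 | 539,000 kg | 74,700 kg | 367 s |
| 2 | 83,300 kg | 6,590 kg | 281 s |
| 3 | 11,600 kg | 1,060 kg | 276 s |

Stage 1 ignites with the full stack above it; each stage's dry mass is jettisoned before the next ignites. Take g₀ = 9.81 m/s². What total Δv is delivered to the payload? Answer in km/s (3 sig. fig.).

Ignition mass of stage 1 = 539,000+74,700 + 83,300+6,590 + 11,600+1,060 + 3,400 = 719,650 kg.
Stage 1: m₀ = 719,650 kg, m_f = 719,650 − 539,000 = 180,650 kg; Δv = 367×9.81×ln(3.984) = 3600.3×1.3822 ≈ 4976 m/s.
Stage 2: m₀ = 105,950 kg, m_f = 105,950 − 83,300 = 22,650 kg; Δv = 281×9.81×ln(4.678) = 2756.6×1.5428 ≈ 4253 m/s.
Stage 3: m₀ = 16,060 kg, m_f = 16,060 − 11,600 = 4,460 kg; Δv = 276×9.81×ln(3.601) = 2707.6×1.2812 ≈ 3469 m/s.
Total Δv = 4976 + 4253 + 3469 = 12698 m/s.

Δv ≈ 12.7 km/s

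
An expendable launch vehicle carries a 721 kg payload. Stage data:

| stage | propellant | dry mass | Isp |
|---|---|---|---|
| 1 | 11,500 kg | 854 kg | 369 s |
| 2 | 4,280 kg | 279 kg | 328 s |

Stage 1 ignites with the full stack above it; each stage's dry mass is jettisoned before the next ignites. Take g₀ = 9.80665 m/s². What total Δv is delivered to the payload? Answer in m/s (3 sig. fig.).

Ignition mass of stage 1 = 11,500+854 + 4,280+279 + 721 = 17,634 kg.
Stage 1: m₀ = 17,634 kg, m_f = 17,634 − 11,500 = 6,134 kg; Δv = 369×9.80665×ln(2.875) = 3618.7×1.0560 ≈ 3821 m/s.
Stage 2: m₀ = 5,280 kg, m_f = 5,280 − 4,280 = 1,000 kg; Δv = 328×9.80665×ln(5.28) = 3216.6×1.6639 ≈ 5352 m/s.
Total Δv = 3821 + 5352 = 9173 m/s.

Δv ≈ 9170 m/s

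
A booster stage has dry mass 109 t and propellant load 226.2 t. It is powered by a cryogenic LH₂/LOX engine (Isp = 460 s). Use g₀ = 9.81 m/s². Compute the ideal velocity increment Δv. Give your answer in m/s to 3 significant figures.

Δv ≈ 5070 m/s

v_e = Isp · g₀ = 460 × 9.81 = 4512.6 m/s.
m₀ = m_dry + m_prop = 109 + 226.2 = 335.2 t.
From the ideal rocket equation, Δv = v_e · ln(m₀/m_f) = 4512.6 × ln(3.075) = 4512.6 × 1.1234 ≈ 5069.4 m/s.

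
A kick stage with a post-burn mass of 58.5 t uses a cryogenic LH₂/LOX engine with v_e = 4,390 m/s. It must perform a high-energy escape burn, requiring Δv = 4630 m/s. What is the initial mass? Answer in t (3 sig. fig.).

initial mass ≈ 168 t

Rocket equation: m₀/m_f = exp(Δv / v_e) = exp(4630 / 4390.0) = exp(1.0547) = 2.8710.
m₀ = m_f × 2.8710 = 58.5 × 2.8710 = 167.954 t.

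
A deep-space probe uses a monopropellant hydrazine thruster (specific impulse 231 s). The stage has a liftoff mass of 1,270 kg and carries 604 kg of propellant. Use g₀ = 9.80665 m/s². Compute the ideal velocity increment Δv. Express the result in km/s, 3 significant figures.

v_e = Isp · g₀ = 231 × 9.80665 = 2265.3 m/s.
m_f = m₀ − m_prop = 1,270 − 604 = 666 kg.
From the ideal rocket equation, Δv = v_e · ln(m₀/m_f) = 2265.3 × ln(1.907) = 2265.3 × 0.6455 ≈ 1462.2 m/s.

Δv ≈ 1.46 km/s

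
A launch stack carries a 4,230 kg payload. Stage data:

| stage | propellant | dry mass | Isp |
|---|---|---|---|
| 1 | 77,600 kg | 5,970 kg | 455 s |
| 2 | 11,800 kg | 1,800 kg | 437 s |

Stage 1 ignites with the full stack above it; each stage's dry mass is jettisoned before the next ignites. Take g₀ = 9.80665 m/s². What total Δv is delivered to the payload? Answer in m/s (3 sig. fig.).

Ignition mass of stage 1 = 77,600+5,970 + 11,800+1,800 + 4,230 = 101,400 kg.
Stage 1: m₀ = 101,400 kg, m_f = 101,400 − 77,600 = 23,800 kg; Δv = 455×9.80665×ln(4.261) = 4462.0×1.4494 ≈ 6467 m/s.
Stage 2: m₀ = 17,830 kg, m_f = 17,830 − 11,800 = 6,030 kg; Δv = 437×9.80665×ln(2.957) = 4285.5×1.0841 ≈ 4646 m/s.
Total Δv = 6467 + 4646 = 11113 m/s.

Δv ≈ 11100 m/s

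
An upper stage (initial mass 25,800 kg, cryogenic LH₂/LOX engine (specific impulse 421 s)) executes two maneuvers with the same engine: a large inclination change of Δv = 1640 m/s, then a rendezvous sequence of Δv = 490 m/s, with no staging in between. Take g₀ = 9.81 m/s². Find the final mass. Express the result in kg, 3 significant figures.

final mass ≈ 15400 kg

v_e = Isp · g₀ = 421 × 9.81 = 4130.0 m/s.
After the first burn: m = 25800 × exp(−1640/4130.0) = 25800 × 0.67227 = 17,344.6 kg.
After the second burn: m = 17,344.6 × exp(−490/4130.0) = 17,344.6 × 0.88812 = 15,404.1 kg.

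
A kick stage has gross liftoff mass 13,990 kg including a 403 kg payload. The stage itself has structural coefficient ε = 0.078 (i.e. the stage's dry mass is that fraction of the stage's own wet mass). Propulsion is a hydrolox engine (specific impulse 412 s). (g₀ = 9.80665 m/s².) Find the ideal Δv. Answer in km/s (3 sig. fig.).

Δv ≈ 9.12 km/s

Stage wet mass = m₀ − payload = 13,990 − 403 = 13,587 kg.
Stage dry mass = ε × stage wet mass = 0.078 × 13,587 = 1,059.79 kg.
Burnout mass m_f = stage dry + payload = 1,059.79 + 403 = 1,462.79 kg.
v_e = Isp · g₀ = 412 × 9.80665 = 4040.3 m/s.
Using Δv = v_e ln(m₀/m_f): Δv = v_e · ln(13,990/1,462.79) = 4040.3 × ln(9.564) = 4040.3 × 2.2580 ≈ 9123 m/s.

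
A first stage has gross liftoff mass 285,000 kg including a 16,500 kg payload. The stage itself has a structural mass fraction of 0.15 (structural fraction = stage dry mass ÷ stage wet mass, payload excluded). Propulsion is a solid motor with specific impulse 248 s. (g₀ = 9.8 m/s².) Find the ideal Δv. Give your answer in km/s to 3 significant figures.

Δv ≈ 3.92 km/s

Stage wet mass = m₀ − payload = 285,000 − 16,500 = 268,500 kg.
Stage dry mass = ε × stage wet mass = 0.15 × 268,500 = 40,275 kg.
Burnout mass m_f = stage dry + payload = 40,275 + 16,500 = 56,775 kg.
v_e = Isp · g₀ = 248 × 9.8 = 2430.4 m/s.
Using Δv = v_e ln(m₀/m_f): Δv = v_e · ln(285,000/56,775) = 2430.4 × ln(5.02) = 2430.4 × 1.6134 ≈ 3921 m/s.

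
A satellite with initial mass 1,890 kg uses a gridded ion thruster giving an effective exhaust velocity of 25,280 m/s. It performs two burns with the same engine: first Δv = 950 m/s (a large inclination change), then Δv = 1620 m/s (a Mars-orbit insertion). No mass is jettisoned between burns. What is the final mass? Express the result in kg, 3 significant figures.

final mass ≈ 1710 kg

After the first burn: m = 1890 × exp(−950/25280.0) = 1890 × 0.96312 = 1,820.3 kg.
After the second burn: m = 1,820.3 × exp(−1620/25280.0) = 1,820.3 × 0.93793 = 1,707.31 kg.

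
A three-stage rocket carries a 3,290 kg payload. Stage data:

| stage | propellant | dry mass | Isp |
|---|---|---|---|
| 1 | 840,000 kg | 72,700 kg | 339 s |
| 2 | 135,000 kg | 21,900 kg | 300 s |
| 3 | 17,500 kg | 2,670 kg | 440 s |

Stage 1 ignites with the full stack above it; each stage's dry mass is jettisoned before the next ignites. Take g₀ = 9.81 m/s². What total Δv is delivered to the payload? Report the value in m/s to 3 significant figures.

Δv ≈ 14800 m/s

Ignition mass of stage 1 = 840,000+72,700 + 135,000+21,900 + 17,500+2,670 + 3,290 = 1,093,060 kg.
Stage 1: m₀ = 1,093,060 kg, m_f = 1,093,060 − 840,000 = 253,060 kg; Δv = 339×9.81×ln(4.319) = 3325.6×1.4631 ≈ 4866 m/s.
Stage 2: m₀ = 180,360 kg, m_f = 180,360 − 135,000 = 45,360 kg; Δv = 300×9.81×ln(3.976) = 2943.0×1.3803 ≈ 4062 m/s.
Stage 3: m₀ = 23,460 kg, m_f = 23,460 − 17,500 = 5,960 kg; Δv = 440×9.81×ln(3.936) = 4316.4×1.3702 ≈ 5914 m/s.
Total Δv = 4866 + 4062 + 5914 = 14842 m/s.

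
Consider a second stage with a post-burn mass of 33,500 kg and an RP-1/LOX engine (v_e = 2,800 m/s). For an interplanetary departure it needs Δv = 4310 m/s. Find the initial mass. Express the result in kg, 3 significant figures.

By the Tsiolkovsky rocket equation, m₀/m_f = exp(Δv / v_e) = exp(4310 / 2800.0) = exp(1.5393) = 4.6613.
m₀ = m_f × 4.6613 = 33,500 × 4.6613 = 156,154 kg.

initial mass ≈ 156000 kg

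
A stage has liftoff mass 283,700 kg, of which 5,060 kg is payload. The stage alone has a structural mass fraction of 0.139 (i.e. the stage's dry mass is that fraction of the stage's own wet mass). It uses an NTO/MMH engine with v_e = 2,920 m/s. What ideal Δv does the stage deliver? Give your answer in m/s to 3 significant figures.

Stage wet mass = m₀ − payload = 283,700 − 5,060 = 278,640 kg.
Stage dry mass = ε × stage wet mass = 0.139 × 278,640 = 38,731 kg.
Burnout mass m_f = stage dry + payload = 38,731 + 5,060 = 43,791 kg.
Using Δv = v_e ln(m₀/m_f): Δv = v_e · ln(283,700/43,791) = 2920.0 × ln(6.479) = 2920.0 × 1.8685 ≈ 5456 m/s.

Δv ≈ 5460 m/s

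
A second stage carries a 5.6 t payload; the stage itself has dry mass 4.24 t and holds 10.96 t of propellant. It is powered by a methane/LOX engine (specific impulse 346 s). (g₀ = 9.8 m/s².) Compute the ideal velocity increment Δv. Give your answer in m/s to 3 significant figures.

v_e = Isp · g₀ = 346 × 9.8 = 3390.8 m/s.
m₀ = payload + dry + propellant = 5.6 + 4.24 + 10.96 = 20.8 t.
m_f = payload + dry = 5.6 + 4.24 = 9.84 t.
Rocket equation: Δv = v_e · ln(m₀/m_f) = 3390.8 × ln(2.114) = 3390.8 × 0.7485 ≈ 2538.0 m/s.

Δv ≈ 2540 m/s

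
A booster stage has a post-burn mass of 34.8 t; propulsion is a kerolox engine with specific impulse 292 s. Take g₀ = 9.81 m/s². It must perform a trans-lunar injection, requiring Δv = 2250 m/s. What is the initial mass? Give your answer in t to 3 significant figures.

v_e = Isp · g₀ = 292 × 9.81 = 2864.5 m/s.
From the ideal rocket equation, m₀/m_f = exp(Δv / v_e) = exp(2250 / 2864.5) = exp(0.7855) = 2.1934.
m₀ = m_f × 2.1934 = 34.8 × 2.1934 = 76.3303 t.

initial mass ≈ 76.3 t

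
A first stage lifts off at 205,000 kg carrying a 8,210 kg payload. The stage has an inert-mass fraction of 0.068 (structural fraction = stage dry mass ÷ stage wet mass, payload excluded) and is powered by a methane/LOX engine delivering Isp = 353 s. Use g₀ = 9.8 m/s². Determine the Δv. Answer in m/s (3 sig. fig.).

Stage wet mass = m₀ − payload = 205,000 − 8,210 = 196,790 kg.
Stage dry mass = ε × stage wet mass = 0.068 × 196,790 = 13,381.7 kg.
Burnout mass m_f = stage dry + payload = 13,381.7 + 8,210 = 21,591.7 kg.
v_e = Isp · g₀ = 353 × 9.8 = 3459.4 m/s.
Rocket equation: Δv = v_e · ln(205,000/21,591.7) = 3459.4 × ln(9.494) = 3459.4 × 2.2507 ≈ 7786 m/s.

Δv ≈ 7790 m/s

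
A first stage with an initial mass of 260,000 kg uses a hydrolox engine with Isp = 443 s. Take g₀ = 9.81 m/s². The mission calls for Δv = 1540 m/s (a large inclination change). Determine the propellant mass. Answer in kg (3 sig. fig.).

propellant mass ≈ 77600 kg

v_e = Isp · g₀ = 443 × 9.81 = 4345.8 m/s.
Using Δv = v_e ln(m₀/m_f): m₀/m_f = exp(Δv / v_e) = exp(1540 / 4345.8) = exp(0.3544) = 1.4253.
m_f = 260,000 / 1.4253 = 182,418 kg, so propellant = m₀ − m_f = 260,000 − 182,418 = 77,582 kg.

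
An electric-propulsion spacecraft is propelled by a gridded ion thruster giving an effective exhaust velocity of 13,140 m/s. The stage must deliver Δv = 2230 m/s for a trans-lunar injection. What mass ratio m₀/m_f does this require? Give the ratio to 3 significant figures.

m₀/m_f = exp(Δv / v_e) = exp(2230 / 13140.0) = exp(0.1697) = 1.1850.

mass ratio ≈ 1.18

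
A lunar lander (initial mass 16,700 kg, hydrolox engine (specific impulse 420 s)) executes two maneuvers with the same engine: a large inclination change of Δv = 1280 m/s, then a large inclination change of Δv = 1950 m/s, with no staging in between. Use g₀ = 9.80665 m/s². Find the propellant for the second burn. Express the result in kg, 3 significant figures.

propellant for the second burn ≈ 4620 kg

v_e = Isp · g₀ = 420 × 9.80665 = 4118.8 m/s.
After the first burn: m = 16700 × exp(−1280/4118.8) = 16700 × 0.73288 = 12,239.1 kg.
After the second burn: m = 12,239.1 × exp(−1950/4118.8) = 12,239.1 × 0.62286 = 7,623.25 kg.
Second-burn propellant = 12,239.1 − 7,623.25 = 4,615.85 kg.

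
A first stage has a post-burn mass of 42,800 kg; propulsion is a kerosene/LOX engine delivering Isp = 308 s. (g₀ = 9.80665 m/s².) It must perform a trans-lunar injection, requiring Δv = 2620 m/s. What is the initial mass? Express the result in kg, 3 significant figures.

v_e = Isp · g₀ = 308 × 9.80665 = 3020.4 m/s.
m₀/m_f = exp(Δv / v_e) = exp(2620 / 3020.4) = exp(0.8674) = 2.3808.
m₀ = m_f × 2.3808 = 42,800 × 2.3808 = 101,898 kg.

initial mass ≈ 102000 kg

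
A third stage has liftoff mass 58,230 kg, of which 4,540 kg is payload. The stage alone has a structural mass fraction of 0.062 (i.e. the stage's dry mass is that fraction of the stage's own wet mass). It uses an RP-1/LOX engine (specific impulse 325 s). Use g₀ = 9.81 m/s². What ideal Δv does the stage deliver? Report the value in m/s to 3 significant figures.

Stage wet mass = m₀ − payload = 58,230 − 4,540 = 53,690 kg.
Stage dry mass = ε × stage wet mass = 0.062 × 53,690 = 3,328.78 kg.
Burnout mass m_f = stage dry + payload = 3,328.78 + 4,540 = 7,868.78 kg.
v_e = Isp · g₀ = 325 × 9.81 = 3188.2 m/s.
Using Δv = v_e ln(m₀/m_f): Δv = v_e · ln(58,230/7,868.78) = 3188.2 × ln(7.4) = 3188.2 × 2.0015 ≈ 6381 m/s.

Δv ≈ 6380 m/s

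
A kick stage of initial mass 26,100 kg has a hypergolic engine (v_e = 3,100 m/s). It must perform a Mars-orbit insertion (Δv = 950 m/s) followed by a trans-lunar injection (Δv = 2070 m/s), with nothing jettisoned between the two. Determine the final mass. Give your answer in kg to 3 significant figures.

final mass ≈ 9850 kg

After the first burn: m = 26100 × exp(−950/3100.0) = 26100 × 0.73605 = 19,210.9 kg.
After the second burn: m = 19,210.9 × exp(−2070/3100.0) = 19,210.9 × 0.51287 = 9,852.69 kg.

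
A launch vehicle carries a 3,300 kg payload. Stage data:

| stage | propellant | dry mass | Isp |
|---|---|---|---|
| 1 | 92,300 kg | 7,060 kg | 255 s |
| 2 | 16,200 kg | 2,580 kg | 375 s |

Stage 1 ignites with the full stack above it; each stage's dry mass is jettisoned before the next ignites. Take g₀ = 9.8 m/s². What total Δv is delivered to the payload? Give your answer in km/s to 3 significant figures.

Ignition mass of stage 1 = 92,300+7,060 + 16,200+2,580 + 3,300 = 121,440 kg.
Stage 1: m₀ = 121,440 kg, m_f = 121,440 − 92,300 = 29,140 kg; Δv = 255×9.8×ln(4.167) = 2499.0×1.4273 ≈ 3567 m/s.
Stage 2: m₀ = 22,080 kg, m_f = 22,080 − 16,200 = 5,880 kg; Δv = 375×9.8×ln(3.755) = 3675.0×1.3231 ≈ 4862 m/s.
Total Δv = 3567 + 4862 = 8429 m/s.

Δv ≈ 8.43 km/s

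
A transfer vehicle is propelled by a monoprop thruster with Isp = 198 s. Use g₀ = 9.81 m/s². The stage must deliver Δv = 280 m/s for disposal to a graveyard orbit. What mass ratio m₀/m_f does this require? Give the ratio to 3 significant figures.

v_e = Isp · g₀ = 198 × 9.81 = 1942.4 m/s.
By the Tsiolkovsky rocket equation, m₀/m_f = exp(Δv / v_e) = exp(280 / 1942.4) = exp(0.1442) = 1.1551.

mass ratio ≈ 1.16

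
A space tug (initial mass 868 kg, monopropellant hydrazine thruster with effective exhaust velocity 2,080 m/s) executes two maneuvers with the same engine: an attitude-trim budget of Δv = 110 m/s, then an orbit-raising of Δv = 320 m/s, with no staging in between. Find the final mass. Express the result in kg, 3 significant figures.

After the first burn: m = 868 × exp(−110/2080.0) = 868 × 0.94849 = 823.289 kg.
After the second burn: m = 823.289 × exp(−320/2080.0) = 823.289 × 0.85740 = 705.888 kg.

final mass ≈ 706 kg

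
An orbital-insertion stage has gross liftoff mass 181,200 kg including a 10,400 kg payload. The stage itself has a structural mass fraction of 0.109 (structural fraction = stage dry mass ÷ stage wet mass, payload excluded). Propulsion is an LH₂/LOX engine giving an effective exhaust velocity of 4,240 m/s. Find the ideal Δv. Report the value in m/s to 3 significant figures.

Stage wet mass = m₀ − payload = 181,200 − 10,400 = 170,800 kg.
Stage dry mass = ε × stage wet mass = 0.109 × 170,800 = 18,617.2 kg.
Burnout mass m_f = stage dry + payload = 18,617.2 + 10,400 = 29,017.2 kg.
Δv = v_e · ln(181,200/29,017.2) = 4240.0 × ln(6.245) = 4240.0 × 1.8317 ≈ 7766 m/s.

Δv ≈ 7770 m/s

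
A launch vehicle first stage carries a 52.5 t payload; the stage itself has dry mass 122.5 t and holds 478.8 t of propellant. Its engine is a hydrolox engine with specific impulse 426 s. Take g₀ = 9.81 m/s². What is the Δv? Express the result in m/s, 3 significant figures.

Δv ≈ 5510 m/s

v_e = Isp · g₀ = 426 × 9.81 = 4179.1 m/s.
m₀ = payload + dry + propellant = 52.5 + 122.5 + 478.8 = 653.8 t.
m_f = payload + dry = 52.5 + 122.5 = 175 t.
Δv = v_e · ln(m₀/m_f) = 4179.1 × ln(3.736) = 4179.1 × 1.3180 ≈ 5508.1 m/s.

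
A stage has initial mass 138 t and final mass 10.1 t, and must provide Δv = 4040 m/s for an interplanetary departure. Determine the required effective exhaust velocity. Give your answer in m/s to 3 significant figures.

ln(m₀/m_f) = ln(138000/10100) = ln(13.66) = 2.6147.
Using Δv = v_e ln(m₀/m_f): v_e = Δv / ln(m₀/m_f) = 4040 / 2.6147 = 1545.1 m/s.

v_e ≈ 1550 m/s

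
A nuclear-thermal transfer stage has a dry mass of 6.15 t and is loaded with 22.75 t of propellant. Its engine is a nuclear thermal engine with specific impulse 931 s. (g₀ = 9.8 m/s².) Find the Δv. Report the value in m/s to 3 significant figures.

Δv ≈ 14100 m/s

v_e = Isp · g₀ = 931 × 9.8 = 9123.8 m/s.
m₀ = m_dry + m_prop = 6.15 + 22.75 = 28.9 t.
Δv = v_e · ln(m₀/m_f) = 9123.8 × ln(4.699) = 9123.8 × 1.5474 ≈ 14118.1 m/s.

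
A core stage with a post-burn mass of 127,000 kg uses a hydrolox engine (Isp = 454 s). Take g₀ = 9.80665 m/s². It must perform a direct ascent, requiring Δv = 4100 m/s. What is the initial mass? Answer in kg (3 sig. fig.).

v_e = Isp · g₀ = 454 × 9.80665 = 4452.2 m/s.
By the Tsiolkovsky rocket equation, m₀/m_f = exp(Δv / v_e) = exp(4100 / 4452.2) = exp(0.9209) = 2.5115.
m₀ = m_f × 2.5115 = 127,000 × 2.5115 = 318,961 kg.

initial mass ≈ 319000 kg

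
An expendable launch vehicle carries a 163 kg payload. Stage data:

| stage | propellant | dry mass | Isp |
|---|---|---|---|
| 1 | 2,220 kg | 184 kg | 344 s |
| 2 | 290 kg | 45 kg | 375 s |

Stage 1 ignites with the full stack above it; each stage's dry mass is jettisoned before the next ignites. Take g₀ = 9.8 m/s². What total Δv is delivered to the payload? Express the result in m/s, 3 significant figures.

Δv ≈ 8090 m/s

Ignition mass of stage 1 = 2,220+184 + 290+45 + 163 = 2,902 kg.
Stage 1: m₀ = 2,902 kg, m_f = 2,902 − 2,220 = 682 kg; Δv = 344×9.8×ln(4.255) = 3371.2×1.4481 ≈ 4882 m/s.
Stage 2: m₀ = 498 kg, m_f = 498 − 290 = 208 kg; Δv = 375×9.8×ln(2.394) = 3675.0×0.8731 ≈ 3209 m/s.
Total Δv = 4882 + 3209 = 8091 m/s.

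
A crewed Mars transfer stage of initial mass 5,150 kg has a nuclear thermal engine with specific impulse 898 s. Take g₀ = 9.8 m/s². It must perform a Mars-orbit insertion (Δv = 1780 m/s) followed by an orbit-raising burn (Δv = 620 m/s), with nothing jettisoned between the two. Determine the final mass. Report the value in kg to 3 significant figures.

v_e = Isp · g₀ = 898 × 9.8 = 8800.4 m/s.
After the first burn: m = 5150 × exp(−1780/8800.4) = 5150 × 0.81688 = 4,206.93 kg.
After the second burn: m = 4,206.93 × exp(−620/8800.4) = 4,206.93 × 0.93197 = 3,920.73 kg.

final mass ≈ 3920 kg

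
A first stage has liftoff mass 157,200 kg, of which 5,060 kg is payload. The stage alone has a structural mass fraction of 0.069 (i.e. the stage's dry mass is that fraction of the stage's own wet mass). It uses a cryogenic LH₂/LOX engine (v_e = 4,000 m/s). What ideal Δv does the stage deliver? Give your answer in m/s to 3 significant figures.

Δv ≈ 9250 m/s

Stage wet mass = m₀ − payload = 157,200 − 5,060 = 152,140 kg.
Stage dry mass = ε × stage wet mass = 0.069 × 152,140 = 10,497.7 kg.
Burnout mass m_f = stage dry + payload = 10,497.7 + 5,060 = 15,557.7 kg.
From the ideal rocket equation, Δv = v_e · ln(157,200/15,557.7) = 4000.0 × ln(10.1) = 4000.0 × 2.3130 ≈ 9252 m/s.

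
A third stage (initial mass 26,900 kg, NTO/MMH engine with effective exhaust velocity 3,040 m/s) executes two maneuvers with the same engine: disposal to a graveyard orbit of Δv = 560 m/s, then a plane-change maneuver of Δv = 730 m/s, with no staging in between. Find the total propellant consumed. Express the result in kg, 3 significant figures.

After the first burn: m = 26900 × exp(−560/3040.0) = 26900 × 0.83176 = 22,374.3 kg.
After the second burn: m = 22,374.3 × exp(−730/3040.0) = 22,374.3 × 0.78652 = 17,597.8 kg.
Total propellant = m₀ − m_final = 26900 − 17,597.8 = 9,302.2 kg.

total propellant consumed ≈ 9300 kg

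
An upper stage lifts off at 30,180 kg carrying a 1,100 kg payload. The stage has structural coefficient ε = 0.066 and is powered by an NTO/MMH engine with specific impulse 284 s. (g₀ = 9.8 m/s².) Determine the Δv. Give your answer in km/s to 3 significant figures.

Δv ≈ 6.41 km/s

Stage wet mass = m₀ − payload = 30,180 − 1,100 = 29,080 kg.
Stage dry mass = ε × stage wet mass = 0.066 × 29,080 = 1,919.28 kg.
Burnout mass m_f = stage dry + payload = 1,919.28 + 1,100 = 3,019.28 kg.
v_e = Isp · g₀ = 284 × 9.8 = 2783.2 m/s.
Rocket equation: Δv = v_e · ln(30,180/3,019.28) = 2783.2 × ln(9.996) = 2783.2 × 2.3022 ≈ 6407 m/s.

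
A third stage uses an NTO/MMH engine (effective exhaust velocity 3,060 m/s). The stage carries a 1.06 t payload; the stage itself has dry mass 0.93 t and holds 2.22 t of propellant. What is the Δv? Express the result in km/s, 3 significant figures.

m₀ = payload + dry + propellant = 1.06 + 0.93 + 2.22 = 4.21 t.
m_f = payload + dry = 1.06 + 0.93 = 1.99 t.
From the ideal rocket equation, Δv = v_e · ln(m₀/m_f) = 3060.0 × ln(2.116) = 3060.0 × 0.7493 ≈ 2292.9 m/s.

Δv ≈ 2.29 km/s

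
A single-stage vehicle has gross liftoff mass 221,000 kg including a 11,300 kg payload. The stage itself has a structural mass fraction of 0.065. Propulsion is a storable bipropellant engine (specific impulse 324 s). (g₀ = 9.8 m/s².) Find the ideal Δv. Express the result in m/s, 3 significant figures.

Stage wet mass = m₀ − payload = 221,000 − 11,300 = 209,700 kg.
Stage dry mass = ε × stage wet mass = 0.065 × 209,700 = 13,630.5 kg.
Burnout mass m_f = stage dry + payload = 13,630.5 + 11,300 = 24,930.5 kg.
v_e = Isp · g₀ = 324 × 9.8 = 3175.2 m/s.
Using Δv = v_e ln(m₀/m_f): Δv = v_e · ln(221,000/24,930.5) = 3175.2 × ln(8.865) = 3175.2 × 2.1821 ≈ 6929 m/s.

Δv ≈ 6930 m/s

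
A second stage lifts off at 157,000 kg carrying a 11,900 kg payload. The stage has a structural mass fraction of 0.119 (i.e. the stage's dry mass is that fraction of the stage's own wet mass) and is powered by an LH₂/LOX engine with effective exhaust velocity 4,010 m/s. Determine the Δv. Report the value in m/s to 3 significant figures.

Stage wet mass = m₀ − payload = 157,000 − 11,900 = 145,100 kg.
Stage dry mass = ε × stage wet mass = 0.119 × 145,100 = 17,266.9 kg.
Burnout mass m_f = stage dry + payload = 17,266.9 + 11,900 = 29,166.9 kg.
From the ideal rocket equation, Δv = v_e · ln(157,000/29,166.9) = 4010.0 × ln(5.383) = 4010.0 × 1.6832 ≈ 6750 m/s.

Δv ≈ 6750 m/s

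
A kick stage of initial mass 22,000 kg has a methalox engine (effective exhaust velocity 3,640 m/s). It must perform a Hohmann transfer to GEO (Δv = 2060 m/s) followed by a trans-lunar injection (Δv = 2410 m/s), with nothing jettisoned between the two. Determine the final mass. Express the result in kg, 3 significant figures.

After the first burn: m = 22000 × exp(−2060/3640.0) = 22000 × 0.56783 = 12,492.3 kg.
After the second burn: m = 12,492.3 × exp(−2410/3640.0) = 12,492.3 × 0.51577 = 6,443.15 kg.

final mass ≈ 6440 kg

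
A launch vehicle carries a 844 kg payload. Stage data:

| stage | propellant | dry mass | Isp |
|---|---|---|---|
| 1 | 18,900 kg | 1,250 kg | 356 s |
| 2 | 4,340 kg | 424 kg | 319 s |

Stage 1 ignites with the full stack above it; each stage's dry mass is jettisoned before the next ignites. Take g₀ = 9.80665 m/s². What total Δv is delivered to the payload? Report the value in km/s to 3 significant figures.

Δv ≈ 9.27 km/s

Ignition mass of stage 1 = 18,900+1,250 + 4,340+424 + 844 = 25,758 kg.
Stage 1: m₀ = 25,758 kg, m_f = 25,758 − 18,900 = 6,858 kg; Δv = 356×9.80665×ln(3.756) = 3491.2×1.3233 ≈ 4620 m/s.
Stage 2: m₀ = 5,608 kg, m_f = 5,608 − 4,340 = 1,268 kg; Δv = 319×9.80665×ln(4.423) = 3128.3×1.4868 ≈ 4651 m/s.
Total Δv = 4620 + 4651 = 9271 m/s.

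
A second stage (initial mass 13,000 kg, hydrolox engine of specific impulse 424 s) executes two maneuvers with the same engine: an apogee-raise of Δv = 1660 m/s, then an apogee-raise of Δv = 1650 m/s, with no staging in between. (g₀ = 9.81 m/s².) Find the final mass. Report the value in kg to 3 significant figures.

v_e = Isp · g₀ = 424 × 9.81 = 4159.4 m/s.
After the first burn: m = 13000 × exp(−1660/4159.4) = 13000 × 0.67093 = 8,722.09 kg.
After the second burn: m = 8,722.09 × exp(−1650/4159.4) = 8,722.09 × 0.67254 = 5,865.95 kg.

final mass ≈ 5870 kg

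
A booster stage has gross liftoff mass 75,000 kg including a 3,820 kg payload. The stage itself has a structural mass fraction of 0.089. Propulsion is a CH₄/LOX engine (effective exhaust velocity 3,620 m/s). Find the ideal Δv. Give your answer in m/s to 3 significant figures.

Δv ≈ 7240 m/s

Stage wet mass = m₀ − payload = 75,000 − 3,820 = 71,180 kg.
Stage dry mass = ε × stage wet mass = 0.089 × 71,180 = 6,335.02 kg.
Burnout mass m_f = stage dry + payload = 6,335.02 + 3,820 = 10,155.02 kg.
From the ideal rocket equation, Δv = v_e · ln(75,000/10,155.02) = 3620.0 × ln(7.386) = 3620.0 × 1.9995 ≈ 7238 m/s.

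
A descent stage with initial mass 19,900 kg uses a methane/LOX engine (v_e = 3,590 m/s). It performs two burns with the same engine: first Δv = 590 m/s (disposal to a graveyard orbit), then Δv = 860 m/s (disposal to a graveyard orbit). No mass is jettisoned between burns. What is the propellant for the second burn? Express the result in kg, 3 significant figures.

propellant for the second burn ≈ 3600 kg

After the first burn: m = 19900 × exp(−590/3590.0) = 19900 × 0.84845 = 16,884.2 kg.
After the second burn: m = 16,884.2 × exp(−860/3590.0) = 16,884.2 × 0.78698 = 13,287.5 kg.
Second-burn propellant = 16,884.2 − 13,287.5 = 3,596.7 kg.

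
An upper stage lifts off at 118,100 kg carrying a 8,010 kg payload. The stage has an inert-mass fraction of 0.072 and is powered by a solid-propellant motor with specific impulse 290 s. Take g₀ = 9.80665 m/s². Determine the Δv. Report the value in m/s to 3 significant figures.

Δv ≈ 5700 m/s

Stage wet mass = m₀ − payload = 118,100 − 8,010 = 110,090 kg.
Stage dry mass = ε × stage wet mass = 0.072 × 110,090 = 7,926.48 kg.
Burnout mass m_f = stage dry + payload = 7,926.48 + 8,010 = 15,936.48 kg.
v_e = Isp · g₀ = 290 × 9.80665 = 2843.9 m/s.
Using Δv = v_e ln(m₀/m_f): Δv = v_e · ln(118,100/15,936.48) = 2843.9 × ln(7.411) = 2843.9 × 2.0029 ≈ 5696 m/s.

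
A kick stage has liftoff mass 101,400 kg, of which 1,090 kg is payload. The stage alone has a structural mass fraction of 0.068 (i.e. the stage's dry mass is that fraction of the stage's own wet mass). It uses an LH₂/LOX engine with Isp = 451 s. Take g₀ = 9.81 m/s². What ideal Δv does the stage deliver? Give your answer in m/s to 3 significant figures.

Δv ≈ 11300 m/s

Stage wet mass = m₀ − payload = 101,400 − 1,090 = 100,310 kg.
Stage dry mass = ε × stage wet mass = 0.068 × 100,310 = 6,821.08 kg.
Burnout mass m_f = stage dry + payload = 6,821.08 + 1,090 = 7,911.08 kg.
v_e = Isp · g₀ = 451 × 9.81 = 4424.3 m/s.
Using Δv = v_e ln(m₀/m_f): Δv = v_e · ln(101,400/7,911.08) = 4424.3 × ln(12.82) = 4424.3 × 2.5508 ≈ 11286 m/s.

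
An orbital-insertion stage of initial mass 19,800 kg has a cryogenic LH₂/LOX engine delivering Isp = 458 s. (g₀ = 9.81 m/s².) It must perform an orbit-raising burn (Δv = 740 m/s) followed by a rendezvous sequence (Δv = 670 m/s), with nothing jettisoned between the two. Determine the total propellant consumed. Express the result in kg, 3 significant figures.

v_e = Isp · g₀ = 458 × 9.81 = 4493.0 m/s.
After the first burn: m = 19800 × exp(−740/4493.0) = 19800 × 0.84815 = 16,793.4 kg.
After the second burn: m = 16,793.4 × exp(−670/4493.0) = 16,793.4 × 0.86146 = 14,466.8 kg.
Total propellant = m₀ − m_final = 19800 − 14,466.8 = 5,333.2 kg.

total propellant consumed ≈ 5330 kg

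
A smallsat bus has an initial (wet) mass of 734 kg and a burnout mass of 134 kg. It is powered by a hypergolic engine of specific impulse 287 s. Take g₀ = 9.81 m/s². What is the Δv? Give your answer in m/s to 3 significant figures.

v_e = Isp · g₀ = 287 × 9.81 = 2815.5 m/s.
Δv = v_e · ln(m₀/m_f) = 2815.5 × ln(5.478) = 2815.5 × 1.7007 ≈ 4788.2 m/s.

Δv ≈ 4790 m/s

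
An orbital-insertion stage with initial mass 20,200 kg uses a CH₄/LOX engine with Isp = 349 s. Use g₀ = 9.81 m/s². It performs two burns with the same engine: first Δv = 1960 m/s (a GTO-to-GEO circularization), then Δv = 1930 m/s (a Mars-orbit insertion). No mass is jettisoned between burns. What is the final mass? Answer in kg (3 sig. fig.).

final mass ≈ 6480 kg

v_e = Isp · g₀ = 349 × 9.81 = 3423.7 m/s.
After the first burn: m = 20200 × exp(−1960/3423.7) = 20200 × 0.56412 = 11,395.2 kg.
After the second burn: m = 11,395.2 × exp(−1930/3423.7) = 11,395.2 × 0.56909 = 6,484.89 kg.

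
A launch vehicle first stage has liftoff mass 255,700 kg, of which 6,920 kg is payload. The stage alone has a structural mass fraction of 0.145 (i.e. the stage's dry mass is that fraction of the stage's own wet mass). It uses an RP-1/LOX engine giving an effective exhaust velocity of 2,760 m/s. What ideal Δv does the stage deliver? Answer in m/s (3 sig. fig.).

Δv ≈ 4920 m/s

Stage wet mass = m₀ − payload = 255,700 − 6,920 = 248,780 kg.
Stage dry mass = ε × stage wet mass = 0.145 × 248,780 = 36,073.1 kg.
Burnout mass m_f = stage dry + payload = 36,073.1 + 6,920 = 42,993.1 kg.
Δv = v_e · ln(255,700/42,993.1) = 2760.0 × ln(5.947) = 2760.0 × 1.7830 ≈ 4921 m/s.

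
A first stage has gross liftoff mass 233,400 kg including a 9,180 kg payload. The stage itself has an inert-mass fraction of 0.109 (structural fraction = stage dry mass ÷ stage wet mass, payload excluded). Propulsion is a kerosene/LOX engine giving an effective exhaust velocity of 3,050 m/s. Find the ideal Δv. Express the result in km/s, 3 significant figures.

Stage wet mass = m₀ − payload = 233,400 − 9,180 = 224,220 kg.
Stage dry mass = ε × stage wet mass = 0.109 × 224,220 = 24,440 kg.
Burnout mass m_f = stage dry + payload = 24,440 + 9,180 = 33,620 kg.
Δv = v_e · ln(233,400/33,620) = 3050.0 × ln(6.942) = 3050.0 × 1.9376 ≈ 5910 m/s.

Δv ≈ 5.91 km/s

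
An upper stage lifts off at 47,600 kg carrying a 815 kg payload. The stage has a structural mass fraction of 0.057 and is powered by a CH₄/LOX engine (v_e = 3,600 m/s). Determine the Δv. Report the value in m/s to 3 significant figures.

Stage wet mass = m₀ − payload = 47,600 − 815 = 46,785 kg.
Stage dry mass = ε × stage wet mass = 0.057 × 46,785 = 2,666.75 kg.
Burnout mass m_f = stage dry + payload = 2,666.75 + 815 = 3,481.75 kg.
Using Δv = v_e ln(m₀/m_f): Δv = v_e · ln(47,600/3,481.75) = 3600.0 × ln(13.67) = 3600.0 × 2.6153 ≈ 9415 m/s.

Δv ≈ 9420 m/s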